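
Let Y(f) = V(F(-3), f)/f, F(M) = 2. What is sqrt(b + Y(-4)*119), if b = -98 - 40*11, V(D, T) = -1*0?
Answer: I*sqrt(538) ≈ 23.195*I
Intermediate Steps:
V(D, T) = 0
b = -538 (b = -98 - 440 = -538)
Y(f) = 0 (Y(f) = 0/f = 0)
sqrt(b + Y(-4)*119) = sqrt(-538 + 0*119) = sqrt(-538 + 0) = sqrt(-538) = I*sqrt(538)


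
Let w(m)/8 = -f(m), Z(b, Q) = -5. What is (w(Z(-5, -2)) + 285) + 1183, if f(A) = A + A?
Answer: 1548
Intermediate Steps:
f(A) = 2*A
w(m) = -16*m (w(m) = 8*(-2*m) = -16*m)
(w(Z(-5, -2)) + 285) + 1183 = (-16*(-5) + 285) + 1183 = (80 + 285) + 1183 = 365 + 1183 = 1548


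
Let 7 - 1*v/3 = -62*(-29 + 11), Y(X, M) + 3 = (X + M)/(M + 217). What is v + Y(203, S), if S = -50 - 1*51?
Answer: -193089/58 ≈ -3329.1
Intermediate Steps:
S = -101 (S = -50 - 51 = -101)
Y(X, M) = -3 + (M + X)/(217 + M) (Y(X, M) = -3 + (X + M)/(M + 217) = -3 + (M + X)/(217 + M))
v = -3327 (v = 21 - (-186)*(-29 + 11) = 21 - (-186)*(-18) = 21 - 3*1116 = 21 - 3348 = -3327)
v + Y(203, S) = -3327 + (-651 + 203 - 2*(-101))/(217 - 101) = -3327 + (-651 + 203 + 202)/116 = -3327 + (1/116)*(-246) = -3327 - 123/58 = -193089/58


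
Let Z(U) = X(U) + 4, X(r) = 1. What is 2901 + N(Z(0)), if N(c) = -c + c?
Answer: 2901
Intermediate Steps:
Z(U) = 5 (Z(U) = 1 + 4 = 5)
N(c) = 0
2901 + N(Z(0)) = 2901 + 0 = 2901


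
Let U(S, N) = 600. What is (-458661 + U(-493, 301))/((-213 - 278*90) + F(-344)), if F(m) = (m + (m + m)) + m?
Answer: 458061/26609 ≈ 17.215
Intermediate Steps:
F(m) = 4*m (F(m) = (m + 2*m) + m = 3*m + m = 4*m)
(-458661 + U(-493, 301))/((-213 - 278*90) + F(-344)) = (-458661 + 600)/((-213 - 278*90) + 4*(-344)) = -458061/((-213 - 25020) - 1376) = -458061/(-25233 - 1376) = -458061/(-26609) = -458061*(-1/26609) = 458061/26609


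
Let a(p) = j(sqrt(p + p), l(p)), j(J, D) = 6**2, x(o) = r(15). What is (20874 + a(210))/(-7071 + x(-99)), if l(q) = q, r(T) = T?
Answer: -3485/1176 ≈ -2.9634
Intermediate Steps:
x(o) = 15
j(J, D) = 36
a(p) = 36
(20874 + a(210))/(-7071 + x(-99)) = (20874 + 36)/(-7071 + 15) = 20910/(-7056) = 20910*(-1/7056) = -3485/1176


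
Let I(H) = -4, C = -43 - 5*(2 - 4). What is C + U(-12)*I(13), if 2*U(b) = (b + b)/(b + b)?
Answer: -35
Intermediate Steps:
U(b) = ½ (U(b) = ((b + b)/(b + b))/2 = ((2*b)/((2*b)))/2 = ((2*b)*(1/(2*b)))/2 = (½)*1 = ½)
C = -33 (C = -43 - 5*(-2) = -43 + 10 = -33)
C + U(-12)*I(13) = -33 + (½)*(-4) = -33 - 2 = -35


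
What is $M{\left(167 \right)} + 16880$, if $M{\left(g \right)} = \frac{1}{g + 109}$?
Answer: $\frac{4658881}{276} \approx 16880.0$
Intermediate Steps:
$M{\left(g \right)} = \frac{1}{109 + g}$
$M{\left(167 \right)} + 16880 = \frac{1}{109 + 167} + 16880 = \frac{1}{276} + 16880 = \frac{4658881}{276}$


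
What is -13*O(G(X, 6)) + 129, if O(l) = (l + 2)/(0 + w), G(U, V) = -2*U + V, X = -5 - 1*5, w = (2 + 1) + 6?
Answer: 797/9 ≈ 88.556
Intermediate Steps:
w = 9 (w = 3 + 6 = 9)
X = -10 (X = -5 - 5 = -10)
G(U, V) = V - 2*U
O(l) = 2/9 + l/9 (O(l) = (l + 2)/(0 + 9) = (2 + l)/9 = (2 + l)*(⅑) = 2/9 + l/9)
-13*O(G(X, 6)) + 129 = -13*(2/9 + (6 - 2*(-10))/9) + 129 = -13*(2/9 + (6 + 20)/9) + 129 = -13*(2/9 + (⅑)*26) + 129 = -13*(2/9 + 26/9) + 129 = -13*28/9 + 129 = -364/9 + 129 = 797/9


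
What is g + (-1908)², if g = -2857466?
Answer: 782998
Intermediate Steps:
g + (-1908)² = -2857466 + (-1908)² = -2857466 + 3640464 = 782998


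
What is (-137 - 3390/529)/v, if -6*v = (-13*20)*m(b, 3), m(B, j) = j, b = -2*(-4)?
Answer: -75863/68770 ≈ -1.1031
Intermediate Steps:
b = 8
v = 130 (v = -(-13*20)*3/6 = -(-130)*3/3 = -1/6*(-780) = 130)
(-137 - 3390/529)/v = (-137 - 3390/529)/130 = (-137 - 3390/529)*(1/130) = -75863/529*1/130 = -75863/68770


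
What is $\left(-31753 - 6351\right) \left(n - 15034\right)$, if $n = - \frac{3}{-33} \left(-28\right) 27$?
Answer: $575474320$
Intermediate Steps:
$n = - \frac{756}{11}$ ($n = \left(-3\right) \left(- \frac{1}{33}\right) \left(-28\right) 27 = \frac{1}{11} \left(-28\right) 27 = \left(- \frac{28}{11}\right) 27 = - \frac{756}{11} \approx -68.727$)
$\left(-31753 - 6351\right) \left(n - 15034\right) = \left(-31753 - 6351\right) \left(- \frac{756}{11} - 15034\right) = \left(-38104\right) \left(- \frac{166130}{11}\right) = 575474320$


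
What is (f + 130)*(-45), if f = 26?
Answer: -7020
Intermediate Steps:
(f + 130)*(-45) = (26 + 130)*(-45) = 156*(-45) = -7020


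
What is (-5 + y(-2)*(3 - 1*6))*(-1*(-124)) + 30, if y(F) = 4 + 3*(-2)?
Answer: 154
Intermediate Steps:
y(F) = -2 (y(F) = 4 - 6 = -2)
(-5 + y(-2)*(3 - 1*6))*(-1*(-124)) + 30 = (-5 - 2*(3 - 1*6))*(-1*(-124)) + 30 = (-5 - 2*(3 - 6))*124 + 30 = (-5 - 2*(-3))*124 + 30 = (-5 + 6)*124 + 30 = 1*124 + 30 = 124 + 30 = 154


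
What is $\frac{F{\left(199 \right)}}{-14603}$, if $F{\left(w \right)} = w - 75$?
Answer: $- \frac{124}{14603} \approx -0.0084914$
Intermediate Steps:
$F{\left(w \right)} = -75 + w$
$\frac{F{\left(199 \right)}}{-14603} = \frac{-75 + 199}{-14603} = 124 \left(- \frac{1}{14603}\right) = - \frac{124}{14603}$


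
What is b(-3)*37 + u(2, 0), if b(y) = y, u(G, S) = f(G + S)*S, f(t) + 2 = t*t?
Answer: -111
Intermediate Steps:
f(t) = -2 + t² (f(t) = -2 + t*t = -2 + t²)
u(G, S) = S*(-2 + (G + S)²) (u(G, S) = (-2 + (G + S)²)*S = S*(-2 + (G + S)²))
b(-3)*37 + u(2, 0) = -3*37 + 0*(-2 + (2 + 0)²) = -111 + 0*(-2 + 2²) = -111 + 0*(-2 + 4) = -111 + 0*2 = -111 + 0 = -111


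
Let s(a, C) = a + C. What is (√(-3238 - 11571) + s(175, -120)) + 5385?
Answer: 5440 + I*√14809 ≈ 5440.0 + 121.69*I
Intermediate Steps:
s(a, C) = C + a
(√(-3238 - 11571) + s(175, -120)) + 5385 = (√(-3238 - 11571) + (-120 + 175)) + 5385 = (√(-14809) + 55) + 5385 = (I*√14809 + 55) + 5385 = (55 + I*√14809) + 5385 = 5440 + I*√14809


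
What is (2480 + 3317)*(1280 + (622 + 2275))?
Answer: 24214069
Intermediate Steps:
(2480 + 3317)*(1280 + (622 + 2275)) = 5797*(1280 + 2897) = 5797*4177 = 24214069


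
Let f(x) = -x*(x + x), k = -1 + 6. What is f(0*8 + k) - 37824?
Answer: -37874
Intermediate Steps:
k = 5
f(x) = -2*x² (f(x) = -x*2*x = -2*x²)
f(0*8 + k) - 37824 = -2*(0*8 + 5)² - 37824 = -2*(0 + 5)² - 37824 = -2*5² - 37824 = -2*25 - 37824 = -50 - 37824 = -37874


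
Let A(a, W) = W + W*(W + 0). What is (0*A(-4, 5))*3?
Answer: 0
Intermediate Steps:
A(a, W) = W + W² (A(a, W) = W + W*W = W + W²)
(0*A(-4, 5))*3 = (0*(5*(1 + 5)))*3 = (0*(5*6))*3 = (0*30)*3 = 0*3 = 0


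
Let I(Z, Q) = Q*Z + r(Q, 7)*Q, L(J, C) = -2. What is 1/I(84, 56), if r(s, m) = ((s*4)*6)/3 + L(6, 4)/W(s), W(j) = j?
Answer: 1/29790 ≈ 3.3568e-5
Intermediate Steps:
r(s, m) = -2/s + 8*s (r(s, m) = ((s*4)*6)/3 - 2/s = ((4*s)*6)*(⅓) - 2/s = (24*s)*(⅓) - 2/s = 8*s - 2/s = -2/s + 8*s)
I(Z, Q) = Q*Z + Q*(-2/Q + 8*Q) (I(Z, Q) = Q*Z + (-2/Q + 8*Q)*Q = Q*Z + Q*(-2/Q + 8*Q))
1/I(84, 56) = 1/(-2 + 8*56² + 56*84) = 1/(-2 + 8*3136 + 4704) = 1/(-2 + 25088 + 4704) = 1/29790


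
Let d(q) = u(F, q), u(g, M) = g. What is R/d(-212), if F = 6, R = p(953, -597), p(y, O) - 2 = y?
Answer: 955/6 ≈ 159.17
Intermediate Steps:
p(y, O) = 2 + y
R = 955 (R = 2 + 953 = 955)
d(q) = 6
R/d(-212) = 955/6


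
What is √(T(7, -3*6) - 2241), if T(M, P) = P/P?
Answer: 8*I*√35 ≈ 47.329*I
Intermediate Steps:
T(M, P) = 1
√(T(7, -3*6) - 2241) = √(1 - 2241) = √(-2240) = 8*I*√35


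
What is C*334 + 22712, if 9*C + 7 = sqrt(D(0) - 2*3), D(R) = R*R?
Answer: 202070/9 + 334*I*sqrt(6)/9 ≈ 22452.0 + 90.903*I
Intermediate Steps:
D(R) = R**2
C = -7/9 + I*sqrt(6)/9 (C = -7/9 + sqrt(0**2 - 2*3)/9 = -7/9 + sqrt(0 - 6)/9 = -7/9 + sqrt(-6)/9 = -7/9 + (I*sqrt(6))/9 = -7/9 + I*sqrt(6)/9 ≈ -0.77778 + 0.27217*I)
C*334 + 22712 = (-7/9 + I*sqrt(6)/9)*334 + 22712 = (-2338/9 + 334*I*sqrt(6)/9) + 22712 = 202070/9 + 334*I*sqrt(6)/9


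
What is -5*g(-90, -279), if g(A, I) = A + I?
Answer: 1845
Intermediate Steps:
-5*g(-90, -279) = -5*(-90 - 279) = -5*(-369) = 1845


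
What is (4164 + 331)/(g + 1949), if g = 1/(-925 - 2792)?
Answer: 576135/249808 ≈ 2.3063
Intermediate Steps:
g = -1/3717 (g = 1/(-3717) = -1/3717 ≈ -0.00026903)
(4164 + 331)/(g + 1949) = (4164 + 331)/(-1/3717 + 1949) = 4495/(7244432/3717) = 4495*(3717/7244432) = 576135/249808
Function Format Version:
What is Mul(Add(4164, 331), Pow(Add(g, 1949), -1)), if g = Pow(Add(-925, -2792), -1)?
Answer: Rational(576135, 249808) ≈ 2.3063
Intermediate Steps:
g = Rational(-1, 3717) (g = Pow(-3717, -1) = Rational(-1, 3717) ≈ -0.00026903)
Mul(Add(4164, 331), Pow(Add(g, 1949), -1)) = Mul(Add(4164, 331), Pow(Add(Rational(-1, 3717), 1949), -1)) = Mul(4495, Pow(Rational(7244432, 3717), -1)) = Mul(4495, Rational(3717, 7244432)) = Rational(576135, 249808)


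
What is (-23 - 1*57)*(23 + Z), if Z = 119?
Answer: -11360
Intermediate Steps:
(-23 - 1*57)*(23 + Z) = (-23 - 1*57)*(23 + 119) = (-23 - 57)*142 = -80*142 = -11360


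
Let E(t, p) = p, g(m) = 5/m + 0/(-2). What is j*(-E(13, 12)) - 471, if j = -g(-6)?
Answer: -481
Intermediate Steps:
g(m) = 5/m (g(m) = 5/m + 0*(-½) = 5/m + 0 = 5/m)
j = ⅚ (j = -5/(-6) = -5*(-1)/6 = -1*(-⅚) = ⅚ ≈ 0.83333)
j*(-E(13, 12)) - 471 = 5*(-1*12)/6 - 471 = (⅚)*(-12) - 471 = -10 - 471 = -481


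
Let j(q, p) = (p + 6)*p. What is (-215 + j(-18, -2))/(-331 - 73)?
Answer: 223/404 ≈ 0.55198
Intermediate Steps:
j(q, p) = p*(6 + p) (j(q, p) = (6 + p)*p = p*(6 + p))
(-215 + j(-18, -2))/(-331 - 73) = (-215 - 2*(6 - 2))/(-331 - 73) = (-215 - 2*4)/(-404) = (-215 - 8)*(-1/404) = -223*(-1/404) = 223/404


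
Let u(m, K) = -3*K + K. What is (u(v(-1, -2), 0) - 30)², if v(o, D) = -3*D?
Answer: 900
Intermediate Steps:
u(m, K) = -2*K
(u(v(-1, -2), 0) - 30)² = (-2*0 - 30)² = (0 - 30)² = (-30)² = 900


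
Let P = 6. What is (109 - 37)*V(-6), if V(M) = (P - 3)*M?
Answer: -1296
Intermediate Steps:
V(M) = 3*M (V(M) = (6 - 3)*M = 3*M)
(109 - 37)*V(-6) = (109 - 37)*(3*(-6)) = 72*(-18) = -1296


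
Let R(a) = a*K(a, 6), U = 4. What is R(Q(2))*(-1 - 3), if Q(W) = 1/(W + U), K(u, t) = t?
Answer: -4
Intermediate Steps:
Q(W) = 1/(4 + W) (Q(W) = 1/(W + 4) = 1/(4 + W))
R(a) = 6*a (R(a) = a*6 = 6*a)
R(Q(2))*(-1 - 3) = (6/(4 + 2))*(-1 - 3) = (6/6)*(-4) = (6*(⅙))*(-4) = 1*(-4) = -4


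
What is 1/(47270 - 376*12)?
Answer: 1/42758 ≈ 2.3387e-5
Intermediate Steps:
1/(47270 - 376*12) = 1/(47270 - 4512) = 1/42758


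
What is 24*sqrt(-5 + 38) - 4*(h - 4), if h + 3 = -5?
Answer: 48 + 24*sqrt(33) ≈ 185.87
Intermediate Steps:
h = -8 (h = -3 - 5 = -8)
24*sqrt(-5 + 38) - 4*(h - 4) = 24*sqrt(-5 + 38) - 4*(-8 - 4) = 24*sqrt(33) - 4*(-12) = 24*sqrt(33) + 48 = 48 + 24*sqrt(33)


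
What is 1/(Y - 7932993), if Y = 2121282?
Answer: -1/5811711 ≈ -1.7207e-7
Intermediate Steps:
1/(Y - 7932993) = 1/(2121282 - 7932993) = 1/(-5811711) = -1/5811711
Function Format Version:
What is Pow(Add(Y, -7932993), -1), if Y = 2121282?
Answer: Rational(-1, 5811711) ≈ -1.7207e-7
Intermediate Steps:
Pow(Add(Y, -7932993), -1) = Pow(Add(2121282, -7932993), -1) = Pow(-5811711, -1) = Rational(-1, 5811711)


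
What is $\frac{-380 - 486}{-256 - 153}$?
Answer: $\frac{866}{409} \approx 2.1174$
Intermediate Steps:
$\frac{-380 - 486}{-256 - 153} = - \frac{866}{-256 - 153} = - \frac{866}{-409} = \left(-866\right) \left(- \frac{1}{409}\right) = \frac{866}{409}$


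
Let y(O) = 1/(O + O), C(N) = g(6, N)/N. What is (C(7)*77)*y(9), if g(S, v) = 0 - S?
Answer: -11/3 ≈ -3.6667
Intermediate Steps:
g(S, v) = -S
C(N) = -6/N (C(N) = (-1*6)/N = -6/N)
y(O) = 1/(2*O)
(C(7)*77)*y(9) = (-6/7*77)*((½)/9) = (-6*⅐*77)*((½)*(⅑)) = -6/7*77*(1/18) = -66*1/18 = -11/3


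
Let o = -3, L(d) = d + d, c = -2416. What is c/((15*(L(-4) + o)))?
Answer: 2416/165 ≈ 14.642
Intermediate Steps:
L(d) = 2*d
c/((15*(L(-4) + o))) = -2416*1/(15*(2*(-4) - 3)) = -2416*1/(15*(-8 - 3)) = -2416/(15*(-11)) = -2416/(-165) = -2416*(-1/165) = 2416/165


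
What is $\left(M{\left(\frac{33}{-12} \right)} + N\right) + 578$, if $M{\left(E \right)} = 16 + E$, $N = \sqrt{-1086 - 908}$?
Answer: $\frac{2365}{4} + i \sqrt{1994} \approx 591.25 + 44.654 i$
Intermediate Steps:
$N = i \sqrt{1994}$ ($N = \sqrt{-1994} = i \sqrt{1994} \approx 44.654 i$)
$\left(M{\left(\frac{33}{-12} \right)} + N\right) + 578 = \left(\left(16 + \frac{33}{-12}\right) + i \sqrt{1994}\right) + 578 = \left(\left(16 + 33 \left(- \frac{1}{12}\right)\right) + i \sqrt{1994}\right) + 578 = \left(\left(16 - \frac{11}{4}\right) + i \sqrt{1994}\right) + 578 = \left(\frac{53}{4} + i \sqrt{1994}\right) + 578 = \frac{2365}{4} + i \sqrt{1994}$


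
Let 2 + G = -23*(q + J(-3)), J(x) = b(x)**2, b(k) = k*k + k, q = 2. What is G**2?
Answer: 767376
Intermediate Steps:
b(k) = k + k**2 (b(k) = k**2 + k = k + k**2)
J(x) = x**2*(1 + x)**2 (J(x) = (x*(1 + x))**2 = x**2*(1 + x)**2)
G = -876 (G = -2 - 23*(2 + (-3)**2*(1 - 3)**2) = -2 - 23*(2 + 9*(-2)**2) = -2 - 23*(2 + 9*4) = -2 - 23*(2 + 36) = -2 - 23*38 = -2 - 874 = -876)
G**2 = (-876)**2 = 767376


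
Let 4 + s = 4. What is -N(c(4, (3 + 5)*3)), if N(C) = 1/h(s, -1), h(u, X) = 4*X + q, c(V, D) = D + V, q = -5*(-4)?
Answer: -1/16 ≈ -0.062500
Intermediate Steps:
s = 0 (s = -4 + 4 = 0)
q = 20
h(u, X) = 20 + 4*X (h(u, X) = 4*X + 20 = 20 + 4*X)
N(C) = 1/16 (N(C) = 1/(20 + 4*(-1)) = 1/(20 - 4) = 1/16)
-N(c(4, (3 + 5)*3)) = -1*1/16 = -1/16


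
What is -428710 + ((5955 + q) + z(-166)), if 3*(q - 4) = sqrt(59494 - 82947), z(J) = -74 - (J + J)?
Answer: -422493 + I*sqrt(23453)/3 ≈ -4.2249e+5 + 51.048*I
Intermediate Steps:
z(J) = -74 - 2*J
q = 4 + I*sqrt(23453)/3 (q = 4 + sqrt(59494 - 82947)/3 = 4 + sqrt(-23453)/3 = 4 + (I*sqrt(23453))/3 = 4 + I*sqrt(23453)/3 ≈ 4.0 + 51.048*I)
-428710 + ((5955 + q) + z(-166)) = -428710 + ((5955 + (4 + I*sqrt(23453)/3)) + (-74 - 2*(-166))) = -428710 + ((5959 + I*sqrt(23453)/3) + (-74 + 332)) = -428710 + ((5959 + I*sqrt(23453)/3) + 258) = -428710 + (6217 + I*sqrt(23453)/3) = -422493 + I*sqrt(23453)/3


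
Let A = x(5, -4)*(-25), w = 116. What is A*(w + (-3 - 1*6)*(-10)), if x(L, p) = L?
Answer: -25750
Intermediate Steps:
A = -125 (A = 5*(-25) = -125)
A*(w + (-3 - 1*6)*(-10)) = -125*(116 + (-3 - 1*6)*(-10)) = -125*(116 + (-3 - 6)*(-10)) = -125*(116 - 9*(-10)) = -125*(116 + 90) = -125*206 = -25750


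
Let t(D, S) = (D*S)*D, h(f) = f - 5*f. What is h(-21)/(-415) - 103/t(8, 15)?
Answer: -24677/79680 ≈ -0.30970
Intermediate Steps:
h(f) = -4*f
t(D, S) = S*D**2
h(-21)/(-415) - 103/t(8, 15) = -4*(-21)/(-415) - 103/(15*8**2) = 84*(-1/415) - 103/(15*64) = -84/415 - 103/960 = -24677/79680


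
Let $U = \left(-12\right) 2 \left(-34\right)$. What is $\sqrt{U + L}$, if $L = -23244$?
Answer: $6 i \sqrt{623} \approx 149.76 i$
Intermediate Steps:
$U = 816$ ($U = \left(-24\right) \left(-34\right) = 816$)
$\sqrt{U + L} = \sqrt{816 - 23244} = \sqrt{-22428} = 6 i \sqrt{623}$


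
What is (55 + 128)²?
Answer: 33489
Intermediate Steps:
(55 + 128)² = 183² = 33489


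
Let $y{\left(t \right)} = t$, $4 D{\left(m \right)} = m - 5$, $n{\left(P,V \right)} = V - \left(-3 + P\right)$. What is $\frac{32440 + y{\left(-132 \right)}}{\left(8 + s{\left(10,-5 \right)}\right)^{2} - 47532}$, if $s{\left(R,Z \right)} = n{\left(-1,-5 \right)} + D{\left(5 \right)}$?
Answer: $- \frac{32308}{47483} \approx -0.68041$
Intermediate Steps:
$n{\left(P,V \right)} = 3 + V - P$
$D{\left(m \right)} = - \frac{5}{4} + \frac{m}{4}$ ($D{\left(m \right)} = \frac{m - 5}{4} = \frac{-5 + m}{4} = - \frac{5}{4} + \frac{m}{4}$)
$s{\left(R,Z \right)} = -1$ ($s{\left(R,Z \right)} = \left(3 - 5 - -1\right) + \left(- \frac{5}{4} + \frac{1}{4} \cdot 5\right) = \left(3 - 5 + 1\right) + \left(- \frac{5}{4} + \frac{5}{4}\right) = -1 + 0 = -1$)
$\frac{32440 + y{\left(-132 \right)}}{\left(8 + s{\left(10,-5 \right)}\right)^{2} - 47532} = \frac{32440 - 132}{\left(8 - 1\right)^{2} - 47532} = \frac{32308}{7^{2} - 47532} = \frac{32308}{49 - 47532} = \frac{32308}{-47483} = 32308 \left(- \frac{1}{47483}\right) = - \frac{32308}{47483}$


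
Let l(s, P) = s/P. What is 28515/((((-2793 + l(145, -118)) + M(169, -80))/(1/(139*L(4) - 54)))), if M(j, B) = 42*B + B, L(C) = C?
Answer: -560795/61548463 ≈ -0.0091114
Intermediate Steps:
M(j, B) = 43*B
28515/((((-2793 + l(145, -118)) + M(169, -80))/(1/(139*L(4) - 54)))) = 28515/((((-2793 + 145/(-118)) + 43*(-80))/(1/(139*4 - 54)))) = 28515/((((-2793 + 145*(-1/118)) - 3440)/(1/(556 - 54)))) = 28515/((((-2793 - 145/118) - 3440)/(1/502))) = 28515/(((-329719/118 - 3440)/(1/502))) = 28515/((-735639/118*502)) = 28515/(-184645389/59) = 28515*(-59/184645389) = -560795/61548463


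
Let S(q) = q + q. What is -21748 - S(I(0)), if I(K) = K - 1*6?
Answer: -21736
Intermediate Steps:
I(K) = -6 + K (I(K) = K - 6 = -6 + K)
S(q) = 2*q
-21748 - S(I(0)) = -21748 - 2*(-6 + 0) = -21748 - 2*(-6) = -21748 - 1*(-12) = -21748 + 12 = -21736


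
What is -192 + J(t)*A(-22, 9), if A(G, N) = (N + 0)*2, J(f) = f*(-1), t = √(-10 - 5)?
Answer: -192 - 18*I*√15 ≈ -192.0 - 69.714*I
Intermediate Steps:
t = I*√15 (t = √(-15) = I*√15 ≈ 3.873*I)
J(f) = -f
A(G, N) = 2*N (A(G, N) = N*2 = 2*N)
-192 + J(t)*A(-22, 9) = -192 + (-I*√15)*(2*9) = -192 - I*√15*18 = -192 - 18*I*√15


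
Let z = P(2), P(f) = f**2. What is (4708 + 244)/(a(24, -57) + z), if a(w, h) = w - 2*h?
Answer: 2476/71 ≈ 34.873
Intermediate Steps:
z = 4 (z = 2**2 = 4)
(4708 + 244)/(a(24, -57) + z) = (4708 + 244)/((24 - 2*(-57)) + 4) = 4952/((24 + 114) + 4) = 4952/(138 + 4) = 4952/142 = 4952*(1/142) = 2476/71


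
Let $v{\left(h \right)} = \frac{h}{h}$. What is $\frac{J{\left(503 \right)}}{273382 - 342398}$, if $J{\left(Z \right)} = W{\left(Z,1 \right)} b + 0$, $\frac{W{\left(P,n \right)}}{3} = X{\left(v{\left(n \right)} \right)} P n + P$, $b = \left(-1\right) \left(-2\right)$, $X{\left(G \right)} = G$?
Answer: $- \frac{1509}{17254} \approx -0.087458$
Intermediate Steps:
$v{\left(h \right)} = 1$
$b = 2$
$W{\left(P,n \right)} = 3 P + 3 P n$ ($W{\left(P,n \right)} = 3 \left(1 P n + P\right) = 3 \left(P n + P\right) = 3 \left(P + P n\right) = 3 P + 3 P n$)
$J{\left(Z \right)} = 12 Z$ ($J{\left(Z \right)} = 3 Z \left(1 + 1\right) 2 + 0 = 3 Z 2 \cdot 2 + 0 = 6 Z 2 + 0 = 12 Z + 0 = 12 Z$)
$\frac{J{\left(503 \right)}}{273382 - 342398} = \frac{12 \cdot 503}{273382 - 342398} = \frac{6036}{-69016} = 6036 \left(- \frac{1}{69016}\right) = - \frac{1509}{17254}$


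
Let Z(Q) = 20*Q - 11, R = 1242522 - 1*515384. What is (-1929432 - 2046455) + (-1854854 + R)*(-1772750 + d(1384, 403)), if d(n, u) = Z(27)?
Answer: 1998558001349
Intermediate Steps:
R = 727138 (R = 1242522 - 515384 = 727138)
Z(Q) = -11 + 20*Q
d(n, u) = 529 (d(n, u) = -11 + 20*27 = -11 + 540 = 529)
(-1929432 - 2046455) + (-1854854 + R)*(-1772750 + d(1384, 403)) = (-1929432 - 2046455) + (-1854854 + 727138)*(-1772750 + 529) = -3975887 - 1127716*(-1772221) = -3975887 + 1998561977236 = 1998558001349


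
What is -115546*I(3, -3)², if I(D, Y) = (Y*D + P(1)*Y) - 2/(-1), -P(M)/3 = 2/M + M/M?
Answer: -46218400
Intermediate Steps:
P(M) = -3 - 6/M (P(M) = -3*(2/M + M/M) = -3*(2/M + 1) = -3*(1 + 2/M) = -3 - 6/M)
I(D, Y) = 2 - 9*Y + D*Y (I(D, Y) = (Y*D + (-3 - 6/1)*Y) - 2/(-1) = (D*Y + (-3 - 6*1)*Y) - 2*(-1) = (D*Y + (-3 - 6)*Y) + 2 = (D*Y - 9*Y) + 2 = (-9*Y + D*Y) + 2 = 2 - 9*Y + D*Y)
-115546*I(3, -3)² = -115546*(2 - 9*(-3) + 3*(-3))² = -115546*(2 + 27 - 9)² = -115546*20² = -115546*400 = -46218400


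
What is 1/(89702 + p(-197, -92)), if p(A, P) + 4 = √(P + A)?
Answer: 89698/8045731493 - 17*I/8045731493 ≈ 1.1149e-5 - 2.1129e-9*I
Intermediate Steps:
p(A, P) = -4 + √(A + P) (p(A, P) = -4 + √(P + A) = -4 + √(A + P))
1/(89702 + p(-197, -92)) = 1/(89702 + (-4 + √(-197 - 92))) = 1/(89702 + (-4 + √(-289))) = 1/(89702 + (-4 + 17*I)) = 1/(89698 + 17*I) = (89698 - 17*I)/8045731493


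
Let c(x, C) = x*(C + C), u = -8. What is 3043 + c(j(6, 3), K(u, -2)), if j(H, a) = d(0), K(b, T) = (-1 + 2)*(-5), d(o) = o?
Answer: 3043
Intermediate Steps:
K(b, T) = -5 (K(b, T) = 1*(-5) = -5)
j(H, a) = 0
c(x, C) = 2*C*x (c(x, C) = x*(2*C) = 2*C*x)
3043 + c(j(6, 3), K(u, -2)) = 3043 + 2*(-5)*0 = 3043 + 0 = 3043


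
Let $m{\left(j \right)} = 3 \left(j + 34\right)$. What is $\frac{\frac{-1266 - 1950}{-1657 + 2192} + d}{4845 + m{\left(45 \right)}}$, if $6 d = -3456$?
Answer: $- \frac{51896}{453145} \approx -0.11452$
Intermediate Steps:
$d = -576$ ($d = \frac{1}{6} \left(-3456\right) = -576$)
$m{\left(j \right)} = 102 + 3 j$ ($m{\left(j \right)} = 3 \left(34 + j\right) = 102 + 3 j$)
$\frac{\frac{-1266 - 1950}{-1657 + 2192} + d}{4845 + m{\left(45 \right)}} = \frac{\frac{-1266 - 1950}{-1657 + 2192} - 576}{4845 + \left(102 + 3 \cdot 45\right)} = \frac{- \frac{3216}{535} - 576}{4845 + \left(102 + 135\right)} = \frac{\left(-3216\right) \frac{1}{535} - 576}{4845 + 237} = \frac{- \frac{3216}{535} - 576}{5082} = \left(- \frac{311376}{535}\right) \frac{1}{5082} = - \frac{51896}{453145}$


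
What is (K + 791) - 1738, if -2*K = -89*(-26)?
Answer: -2104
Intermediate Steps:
K = -1157 (K = -(-89)*(-26)/2 = -½*2314 = -1157)
(K + 791) - 1738 = (-1157 + 791) - 1738 = -366 - 1738 = -2104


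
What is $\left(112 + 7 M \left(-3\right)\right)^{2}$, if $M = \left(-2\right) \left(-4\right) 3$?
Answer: $153664$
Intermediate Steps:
$M = 24$ ($M = 8 \cdot 3 = 24$)
$\left(112 + 7 M \left(-3\right)\right)^{2} = \left(112 + 7 \cdot 24 \left(-3\right)\right)^{2} = \left(112 + 168 \left(-3\right)\right)^{2} = \left(112 - 504\right)^{2} = \left(-392\right)^{2} = 153664$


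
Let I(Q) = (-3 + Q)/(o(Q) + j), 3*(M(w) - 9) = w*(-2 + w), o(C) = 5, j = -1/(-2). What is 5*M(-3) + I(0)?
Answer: 764/11 ≈ 69.455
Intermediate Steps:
j = ½ (j = -1*(-½) = ½ ≈ 0.50000)
M(w) = 9 + w*(-2 + w)/3 (M(w) = 9 + (w*(-2 + w))/3 = 9 + w*(-2 + w)/3)
I(Q) = -6/11 + 2*Q/11 (I(Q) = (-3 + Q)/(5 + ½) = (-3 + Q)/(11/2) = (-3 + Q)*(2/11) = -6/11 + 2*Q/11)
5*M(-3) + I(0) = 5*(9 - ⅔*(-3) + (⅓)*(-3)²) + (-6/11 + (2/11)*0) = 5*(9 + 2 + (⅓)*9) + (-6/11 + 0) = 5*(9 + 2 + 3) - 6/11 = 5*14 - 6/11 = 70 - 6/11 = 764/11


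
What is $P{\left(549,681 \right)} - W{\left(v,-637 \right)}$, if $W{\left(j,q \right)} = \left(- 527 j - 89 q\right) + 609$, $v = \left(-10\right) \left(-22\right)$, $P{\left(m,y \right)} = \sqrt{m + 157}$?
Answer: $58638 + \sqrt{706} \approx 58665.0$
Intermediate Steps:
$P{\left(m,y \right)} = \sqrt{157 + m}$
$v = 220$
$W{\left(j,q \right)} = 609 - 527 j - 89 q$
$P{\left(549,681 \right)} - W{\left(v,-637 \right)} = \sqrt{157 + 549} - \left(609 - 115940 - -56693\right) = \sqrt{706} - \left(609 - 115940 + 56693\right) = \sqrt{706} - -58638 = \sqrt{706} + 58638 = 58638 + \sqrt{706}$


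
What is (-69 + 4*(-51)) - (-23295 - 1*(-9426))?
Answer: 13596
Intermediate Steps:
(-69 + 4*(-51)) - (-23295 - 1*(-9426)) = (-69 - 204) - (-23295 + 9426) = -273 - 1*(-13869) = -273 + 13869 = 13596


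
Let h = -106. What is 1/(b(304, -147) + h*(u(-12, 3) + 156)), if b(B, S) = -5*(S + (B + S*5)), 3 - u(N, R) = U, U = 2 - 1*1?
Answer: -1/13858 ≈ -7.2161e-5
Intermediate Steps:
U = 1 (U = 2 - 1 = 1)
u(N, R) = 2 (u(N, R) = 3 - 1*1 = 3 - 1 = 2)
b(B, S) = -30*S - 5*B (b(B, S) = -5*(S + (B + 5*S)) = -5*(B + 6*S) = -30*S - 5*B)
1/(b(304, -147) + h*(u(-12, 3) + 156)) = 1/((-30*(-147) - 5*304) - 106*(2 + 156)) = 1/((4410 - 1520) - 106*158) = 1/(2890 - 16748) = 1/(-13858) = -1/13858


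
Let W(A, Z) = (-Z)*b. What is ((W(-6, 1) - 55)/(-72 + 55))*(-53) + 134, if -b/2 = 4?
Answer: -213/17 ≈ -12.529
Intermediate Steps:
b = -8 (b = -2*4 = -8)
W(A, Z) = 8*Z (W(A, Z) = -Z*(-8) = 8*Z)
((W(-6, 1) - 55)/(-72 + 55))*(-53) + 134 = ((8*1 - 55)/(-72 + 55))*(-53) + 134 = ((8 - 55)/(-17))*(-53) + 134 = -47*(-1/17)*(-53) + 134 = (47/17)*(-53) + 134 = -2491/17 + 134 = -213/17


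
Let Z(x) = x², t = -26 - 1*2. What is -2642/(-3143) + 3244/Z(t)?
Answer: 438115/88004 ≈ 4.9784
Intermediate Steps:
t = -28 (t = -26 - 2 = -28)
-2642/(-3143) + 3244/Z(t) = -2642/(-3143) + 3244/((-28)²) = -2642*(-1/3143) + 3244/784 = 2642/3143 + 3244*(1/784) = 2642/3143 + 811/196 = 438115/88004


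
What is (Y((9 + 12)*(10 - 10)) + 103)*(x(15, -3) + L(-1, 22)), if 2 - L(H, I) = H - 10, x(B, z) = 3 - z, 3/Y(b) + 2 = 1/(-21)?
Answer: 82954/43 ≈ 1929.2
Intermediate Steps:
Y(b) = -63/43 (Y(b) = 3/(-2 + 1/(-21)) = 3/(-2 - 1/21) = 3/(-43/21) = 3*(-21/43) = -63/43)
L(H, I) = 12 - H (L(H, I) = 2 - (H - 10) = 2 - (-10 + H) = 2 + (10 - H) = 12 - H)
(Y((9 + 12)*(10 - 10)) + 103)*(x(15, -3) + L(-1, 22)) = (-63/43 + 103)*((3 - 1*(-3)) + (12 - 1*(-1))) = 4366*((3 + 3) + (12 + 1))/43 = 4366*(6 + 13)/43 = (4366/43)*19 = 82954/43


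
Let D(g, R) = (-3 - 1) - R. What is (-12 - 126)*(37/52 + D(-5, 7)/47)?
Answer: -80523/1222 ≈ -65.894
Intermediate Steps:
D(g, R) = -4 - R
(-12 - 126)*(37/52 + D(-5, 7)/47) = (-12 - 126)*(37/52 + (-4 - 1*7)/47) = -138*(37*(1/52) + (-4 - 7)*(1/47)) = -138*(37/52 - 11*1/47) = -138*(37/52 - 11/47) = -138*1167/2444 = -80523/1222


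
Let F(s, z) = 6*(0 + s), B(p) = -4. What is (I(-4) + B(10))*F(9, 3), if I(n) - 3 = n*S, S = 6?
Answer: -1350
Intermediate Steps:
I(n) = 3 + 6*n (I(n) = 3 + n*6 = 3 + 6*n)
F(s, z) = 6*s
(I(-4) + B(10))*F(9, 3) = ((3 + 6*(-4)) - 4)*(6*9) = ((3 - 24) - 4)*54 = (-21 - 4)*54 = -25*54 = -1350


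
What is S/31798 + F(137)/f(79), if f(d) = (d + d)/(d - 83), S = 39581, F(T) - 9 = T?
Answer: -6158117/2512042 ≈ -2.4514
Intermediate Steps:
F(T) = 9 + T
f(d) = 2*d/(-83 + d) (f(d) = (2*d)/(-83 + d) = 2*d/(-83 + d))
S/31798 + F(137)/f(79) = 39581/31798 + (9 + 137)/((2*79/(-83 + 79))) = 39581*(1/31798) + 146/((2*79/(-4))) = 39581/31798 + 146/((2*79*(-¼))) = 39581/31798 + 146/(-79/2) = 39581/31798 + 146*(-2/79) = 39581/31798 - 292/79 = -6158117/2512042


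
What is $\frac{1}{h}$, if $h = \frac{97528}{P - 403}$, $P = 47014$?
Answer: $\frac{46611}{97528} \approx 0.47792$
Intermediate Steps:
$h = \frac{97528}{46611}$ ($h = \frac{97528}{47014 - 403} = \frac{97528}{46611} \approx 2.0924$)
$\frac{1}{h} = \frac{1}{\frac{97528}{46611}} = \frac{46611}{97528}$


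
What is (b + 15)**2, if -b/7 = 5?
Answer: 400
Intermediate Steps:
b = -35 (b = -7*5 = -35)
(b + 15)**2 = (-35 + 15)**2 = (-20)**2 = 400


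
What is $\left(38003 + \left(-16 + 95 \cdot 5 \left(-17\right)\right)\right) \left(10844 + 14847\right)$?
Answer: $768469192$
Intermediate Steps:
$\left(38003 + \left(-16 + 95 \cdot 5 \left(-17\right)\right)\right) \left(10844 + 14847\right) = \left(38003 + \left(-16 + 95 \left(-85\right)\right)\right) 25691 = \left(38003 - 8091\right) 25691 = 29912 \cdot 25691 = 768469192$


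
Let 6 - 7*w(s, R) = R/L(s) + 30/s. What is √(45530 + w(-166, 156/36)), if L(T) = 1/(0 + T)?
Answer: √138637249149/1743 ≈ 213.62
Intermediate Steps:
L(T) = 1/T
w(s, R) = 6/7 - 30/(7*s) - R*s/7 (w(s, R) = 6/7 - (R/(1/s) + 30/s)/7 = 6/7 - (R*s + 30/s)/7 = 6/7 - (30/s + R*s)/7 = 6/7 + (-30/(7*s) - R*s/7) = 6/7 - 30/(7*s) - R*s/7)
√(45530 + w(-166, 156/36)) = √(45530 + (⅐)*(-30 - 166*(6 - 1*156/36*(-166)))/(-166)) = √(45530 + (⅐)*(-1/166)*(-30 - 166*(6 - 1*156*(1/36)*(-166)))) = √(45530 + (⅐)*(-1/166)*(-30 - 166*(6 - 1*13/3*(-166)))) = √(45530 + (⅐)*(-1/166)*(-30 - 166*(6 + 2158/3))) = √(45530 + (⅐)*(-1/166)*(-30 - 166*2176/3)) = √(45530 + (⅐)*(-1/166)*(-30 - 361216/3)) = √(45530 + (⅐)*(-1/166)*(-361306/3)) = √(45530 + 180653/1743) = √(79539443/1743) = √138637249149/1743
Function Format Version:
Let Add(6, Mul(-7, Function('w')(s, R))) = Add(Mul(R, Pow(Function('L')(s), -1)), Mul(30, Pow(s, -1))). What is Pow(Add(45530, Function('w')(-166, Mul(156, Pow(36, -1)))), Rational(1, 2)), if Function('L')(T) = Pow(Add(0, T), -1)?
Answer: Mul(Rational(1, 1743), Pow(138637249149, Rational(1, 2))) ≈ 213.62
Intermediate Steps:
Function('L')(T) = Pow(T, -1)
Function('w')(s, R) = Add(Rational(6, 7), Mul(Rational(-30, 7), Pow(s, -1)), Mul(Rational(-1, 7), R, s)) (Function('w')(s, R) = Add(Rational(6, 7), Mul(Rational(-1, 7), Add(Mul(R, Pow(Pow(s, -1), -1)), Mul(30, Pow(s, -1))))) = Add(Rational(6, 7), Mul(Rational(-1, 7), Add(Mul(R, s), Mul(30, Pow(s, -1))))) = Add(Rational(6, 7), Mul(Rational(-1, 7), Add(Mul(30, Pow(s, -1)), Mul(R, s)))) = Add(Rational(6, 7), Add(Mul(Rational(-30, 7), Pow(s, -1)), Mul(Rational(-1, 7), R, s))) = Add(Rational(6, 7), Mul(Rational(-30, 7), Pow(s, -1)), Mul(Rational(-1, 7), R, s)))
Pow(Add(45530, Function('w')(-166, Mul(156, Pow(36, -1)))), Rational(1, 2)) = Pow(Add(45530, Mul(Rational(1, 7), Pow(-166, -1), Add(-30, Mul(-166, Add(6, Mul(-1, Mul(156, Pow(36, -1)), -166)))))), Rational(1, 2)) = Pow(Add(45530, Mul(Rational(1, 7), Rational(-1, 166), Add(-30, Mul(-166, Add(6, Mul(-1, Mul(156, Rational(1, 36)), -166)))))), Rational(1, 2)) = Pow(Add(45530, Mul(Rational(1, 7), Rational(-1, 166), Add(-30, Mul(-166, Add(6, Mul(-1, Rational(13, 3), -166)))))), Rational(1, 2)) = Pow(Add(45530, Mul(Rational(1, 7), Rational(-1, 166), Add(-30, Mul(-166, Add(6, Rational(2158, 3)))))), Rational(1, 2)) = Pow(Add(45530, Mul(Rational(1, 7), Rational(-1, 166), Add(-30, Mul(-166, Rational(2176, 3))))), Rational(1, 2)) = Pow(Add(45530, Mul(Rational(1, 7), Rational(-1, 166), Add(-30, Rational(-361216, 3)))), Rational(1, 2)) = Pow(Add(45530, Mul(Rational(1, 7), Rational(-1, 166), Rational(-361306, 3))), Rational(1, 2)) = Pow(Add(45530, Rational(180653, 1743)), Rational(1, 2)) = Pow(Rational(79539443, 1743), Rational(1, 2)) = Mul(Rational(1, 1743), Pow(138637249149, Rational(1, 2)))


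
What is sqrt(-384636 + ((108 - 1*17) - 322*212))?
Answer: 7*I*sqrt(9241) ≈ 672.91*I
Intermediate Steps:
sqrt(-384636 + ((108 - 1*17) - 322*212)) = sqrt(-384636 + ((108 - 17) - 68264)) = sqrt(-384636 + (91 - 68264)) = sqrt(-384636 - 68173) = sqrt(-452809) = 7*I*sqrt(9241)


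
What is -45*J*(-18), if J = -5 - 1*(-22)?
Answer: 13770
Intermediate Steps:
J = 17 (J = -5 + 22 = 17)
-45*J*(-18) = -45*17*(-18) = -765*(-18) = 13770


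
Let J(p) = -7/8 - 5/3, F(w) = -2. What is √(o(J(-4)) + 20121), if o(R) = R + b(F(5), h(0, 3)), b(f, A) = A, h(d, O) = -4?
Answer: √2896482/12 ≈ 141.83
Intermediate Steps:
J(p) = -61/24 (J(p) = -7*⅛ - 5*⅓ = -7/8 - 5/3 = -61/24)
o(R) = -4 + R (o(R) = R - 4 = -4 + R)
√(o(J(-4)) + 20121) = √((-4 - 61/24) + 20121) = √(-157/24 + 20121) = √(482747/24) = √2896482/12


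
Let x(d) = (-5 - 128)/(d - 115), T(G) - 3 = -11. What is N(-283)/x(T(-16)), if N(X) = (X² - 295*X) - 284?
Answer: 20084670/133 ≈ 1.5101e+5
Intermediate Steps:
T(G) = -8 (T(G) = 3 - 11 = -8)
x(d) = -133/(-115 + d)
N(X) = -284 + X² - 295*X
N(-283)/x(T(-16)) = (-284 + (-283)² - 295*(-283))/((-133/(-115 - 8))) = (-284 + 80089 + 83485)/((-133/(-123))) = 163290/((-133*(-1/123))) = 163290/(133/123) = 163290*(123/133) = 20084670/133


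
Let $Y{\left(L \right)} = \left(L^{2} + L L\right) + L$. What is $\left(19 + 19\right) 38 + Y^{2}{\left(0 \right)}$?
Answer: $1444$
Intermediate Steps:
$Y{\left(L \right)} = L + 2 L^{2}$ ($Y{\left(L \right)} = \left(L^{2} + L^{2}\right) + L = 2 L^{2} + L = L + 2 L^{2}$)
$\left(19 + 19\right) 38 + Y^{2}{\left(0 \right)} = \left(19 + 19\right) 38 + \left(0 \left(1 + 2 \cdot 0\right)\right)^{2} = 38 \cdot 38 + \left(0 \left(1 + 0\right)\right)^{2} = 1444 + \left(0 \cdot 1\right)^{2} = 1444 + 0^{2} = 1444 + 0 = 1444$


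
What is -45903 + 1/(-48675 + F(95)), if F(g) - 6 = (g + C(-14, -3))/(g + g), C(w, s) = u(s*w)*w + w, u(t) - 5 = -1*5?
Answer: -424466372377/9247029 ≈ -45903.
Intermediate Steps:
u(t) = 0 (u(t) = 5 - 1*5 = 5 - 5 = 0)
C(w, s) = w (C(w, s) = 0*w + w = 0 + w = w)
F(g) = 6 + (-14 + g)/(2*g) (F(g) = 6 + (g - 14)/(g + g) = 6 + (-14 + g)/((2*g)) = 6 + (-14 + g)*(1/(2*g)) = 6 + (-14 + g)/(2*g))
-45903 + 1/(-48675 + F(95)) = -45903 + 1/(-48675 + (13/2 - 7/95)) = -45903 + 1/(-48675 + 1221/190) = -45903 + 1/(-9247029/190) = -45903 - 190/9247029 = -424466372377/9247029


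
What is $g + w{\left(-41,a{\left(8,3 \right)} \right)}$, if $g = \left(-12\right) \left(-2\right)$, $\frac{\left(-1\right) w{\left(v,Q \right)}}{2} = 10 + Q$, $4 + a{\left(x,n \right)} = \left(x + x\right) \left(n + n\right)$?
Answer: $-180$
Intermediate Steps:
$a{\left(x,n \right)} = -4 + 4 n x$ ($a{\left(x,n \right)} = -4 + \left(x + x\right) \left(n + n\right) = -4 + 2 x 2 n = -4 + 4 n x$)
$w{\left(v,Q \right)} = -20 - 2 Q$ ($w{\left(v,Q \right)} = - 2 \left(10 + Q\right) = -20 - 2 Q$)
$g = 24$
$g + w{\left(-41,a{\left(8,3 \right)} \right)} = 24 - \left(20 + 2 \left(-4 + 4 \cdot 3 \cdot 8\right)\right) = 24 - \left(20 + 2 \left(-4 + 96\right)\right) = 24 - 204 = -180$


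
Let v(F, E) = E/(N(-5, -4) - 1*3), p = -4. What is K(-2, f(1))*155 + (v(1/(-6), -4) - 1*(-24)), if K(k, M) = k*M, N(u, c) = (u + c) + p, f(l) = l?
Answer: -1143/4 ≈ -285.75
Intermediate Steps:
N(u, c) = -4 + c + u (N(u, c) = (u + c) - 4 = (c + u) - 4 = -4 + c + u)
v(F, E) = -E/16 (v(F, E) = E/((-4 - 4 - 5) - 1*3) = E/(-13 - 3) = E/(-16) = E*(-1/16) = -E/16)
K(k, M) = M*k
K(-2, f(1))*155 + (v(1/(-6), -4) - 1*(-24)) = (1*(-2))*155 + (-1/16*(-4) - 1*(-24)) = -2*155 + (1/4 + 24) = -310 + 97/4 = -1143/4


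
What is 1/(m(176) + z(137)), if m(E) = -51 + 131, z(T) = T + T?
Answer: 1/354 ≈ 0.0028249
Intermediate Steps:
z(T) = 2*T
m(E) = 80
1/(m(176) + z(137)) = 1/(80 + 2*137) = 1/(80 + 274) = 1/354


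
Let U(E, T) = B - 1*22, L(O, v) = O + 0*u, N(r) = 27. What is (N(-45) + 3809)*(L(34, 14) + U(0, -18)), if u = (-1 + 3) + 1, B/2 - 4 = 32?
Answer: 322224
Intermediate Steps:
B = 72 (B = 8 + 2*32 = 8 + 64 = 72)
u = 3 (u = 2 + 1 = 3)
L(O, v) = O (L(O, v) = O + 0*3 = O + 0 = O)
U(E, T) = 50 (U(E, T) = 72 - 1*22 = 72 - 22 = 50)
(N(-45) + 3809)*(L(34, 14) + U(0, -18)) = (27 + 3809)*(34 + 50) = 3836*84 = 322224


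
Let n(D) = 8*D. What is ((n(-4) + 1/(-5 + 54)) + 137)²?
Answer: 26481316/2401 ≈ 11029.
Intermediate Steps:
((n(-4) + 1/(-5 + 54)) + 137)² = ((8*(-4) + 1/(-5 + 54)) + 137)² = ((-32 + 1/49) + 137)² = (-1567/49 + 137)² = (5146/49)² = 26481316/2401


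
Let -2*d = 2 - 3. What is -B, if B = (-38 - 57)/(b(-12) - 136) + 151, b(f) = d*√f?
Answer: -2806269/18499 - 95*I*√3/18499 ≈ -151.7 - 0.0088948*I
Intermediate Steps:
d = ½ (d = -(2 - 3)/2 = -½*(-1) = ½ ≈ 0.50000)
b(f) = √f/2
B = 151 - 95/(-136 + I*√3) (B = (-38 - 57)/(√(-12)/2 - 136) + 151 = -95/((2*I*√3)/2 - 136) + 151 = -95/(I*√3 - 136) + 151 = -95/(-136 + I*√3) + 151 = 151 - 95/(-136 + I*√3) ≈ 151.7 + 0.0088948*I)
-B = -(2806269/18499 + 95*I*√3/18499) = -2806269/18499 - 95*I*√3/18499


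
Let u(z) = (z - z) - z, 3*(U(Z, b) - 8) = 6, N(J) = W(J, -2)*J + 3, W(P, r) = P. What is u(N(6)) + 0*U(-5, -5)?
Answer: -39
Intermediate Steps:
N(J) = 3 + J² (N(J) = J*J + 3 = J² + 3 = 3 + J²)
U(Z, b) = 10 (U(Z, b) = 8 + (⅓)*6 = 8 + 2 = 10)
u(z) = -z (u(z) = 0 - z = -z)
u(N(6)) + 0*U(-5, -5) = -(3 + 6²) + 0*10 = -(3 + 36) + 0 = -1*39 + 0 = -39 + 0 = -39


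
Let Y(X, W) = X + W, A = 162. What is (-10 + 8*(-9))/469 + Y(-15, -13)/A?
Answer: -13208/37989 ≈ -0.34768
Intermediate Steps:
Y(X, W) = W + X
(-10 + 8*(-9))/469 + Y(-15, -13)/A = (-10 + 8*(-9))/469 + (-13 - 15)/162 = (-10 - 72)*(1/469) - 28*1/162 = -82*1/469 - 14/81 = -82/469 - 14/81 = -13208/37989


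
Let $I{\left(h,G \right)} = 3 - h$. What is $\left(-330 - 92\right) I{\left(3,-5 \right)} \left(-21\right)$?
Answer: $0$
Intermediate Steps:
$\left(-330 - 92\right) I{\left(3,-5 \right)} \left(-21\right) = \left(-330 - 92\right) \left(3 - 3\right) \left(-21\right) = - 422 \left(3 - 3\right) \left(-21\right) = - 422 \cdot 0 \left(-21\right) = \left(-422\right) 0 = 0$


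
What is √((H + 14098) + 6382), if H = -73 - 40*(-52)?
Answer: √22487 ≈ 149.96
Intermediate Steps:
H = 2007 (H = -73 + 2080 = 2007)
√((H + 14098) + 6382) = √((2007 + 14098) + 6382) = √(16105 + 6382) = √22487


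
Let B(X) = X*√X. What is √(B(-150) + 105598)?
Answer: √(105598 - 750*I*√6) ≈ 324.97 - 2.827*I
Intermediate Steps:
B(X) = X^(3/2)
√(B(-150) + 105598) = √((-150)^(3/2) + 105598) = √(-750*I*√6 + 105598) = √(105598 - 750*I*√6)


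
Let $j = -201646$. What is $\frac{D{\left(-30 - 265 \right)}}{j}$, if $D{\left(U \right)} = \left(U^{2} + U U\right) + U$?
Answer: $- \frac{173755}{201646} \approx -0.86168$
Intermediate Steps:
$D{\left(U \right)} = U + 2 U^{2}$ ($D{\left(U \right)} = \left(U^{2} + U^{2}\right) + U = 2 U^{2} + U = U + 2 U^{2}$)
$\frac{D{\left(-30 - 265 \right)}}{j} = \frac{\left(-30 - 265\right) \left(1 + 2 \left(-30 - 265\right)\right)}{-201646} = - 295 \left(1 + 2 \left(-295\right)\right) \left(- \frac{1}{201646}\right) = - 295 \left(1 - 590\right) \left(- \frac{1}{201646}\right) = \left(-295\right) \left(-589\right) \left(- \frac{1}{201646}\right) = 173755 \left(- \frac{1}{201646}\right) = - \frac{173755}{201646}$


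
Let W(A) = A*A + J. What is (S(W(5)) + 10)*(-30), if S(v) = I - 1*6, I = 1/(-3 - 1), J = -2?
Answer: -225/2 ≈ -112.50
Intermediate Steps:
I = -¼ (I = 1/(-4) = -¼ ≈ -0.25000)
W(A) = -2 + A² (W(A) = A*A - 2 = A² - 2 = -2 + A²)
S(v) = -25/4 (S(v) = -¼ - 1*6 = -¼ - 6 = -25/4)
(S(W(5)) + 10)*(-30) = (-25/4 + 10)*(-30) = (15/4)*(-30) = -225/2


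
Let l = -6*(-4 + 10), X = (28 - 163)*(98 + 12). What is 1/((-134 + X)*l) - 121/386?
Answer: -32634959/104108832 ≈ -0.31347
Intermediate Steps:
X = -14850 (X = -135*110 = -14850)
l = -36 (l = -6*6 = -36)
1/((-134 + X)*l) - 121/386 = 1/(-134 - 14850*(-36)) - 121/386 = -1/36/(-14984) - 121*1/386 = -1/14984*(-1/36) - 121/386 = 1/539424 - 121/386 = -32634959/104108832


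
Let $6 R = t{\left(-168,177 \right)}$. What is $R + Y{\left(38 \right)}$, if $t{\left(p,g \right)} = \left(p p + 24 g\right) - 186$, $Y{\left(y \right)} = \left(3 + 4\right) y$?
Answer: $5647$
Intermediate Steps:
$Y{\left(y \right)} = 7 y$
$t{\left(p,g \right)} = -186 + p^{2} + 24 g$ ($t{\left(p,g \right)} = \left(p^{2} + 24 g\right) - 186 = -186 + p^{2} + 24 g$)
$R = 5381$ ($R = \frac{-186 + \left(-168\right)^{2} + 24 \cdot 177}{6} = \frac{-186 + 28224 + 4248}{6} = \frac{1}{6} \cdot 32286 = 5381$)
$R + Y{\left(38 \right)} = 5381 + 7 \cdot 38 = 5381 + 266 = 5647$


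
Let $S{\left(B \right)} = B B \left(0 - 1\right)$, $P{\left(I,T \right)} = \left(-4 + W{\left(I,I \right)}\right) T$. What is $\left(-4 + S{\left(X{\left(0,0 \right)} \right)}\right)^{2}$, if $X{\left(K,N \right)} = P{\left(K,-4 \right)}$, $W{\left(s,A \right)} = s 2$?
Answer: $67600$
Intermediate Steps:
$W{\left(s,A \right)} = 2 s$
$P{\left(I,T \right)} = T \left(-4 + 2 I\right)$ ($P{\left(I,T \right)} = \left(-4 + 2 I\right) T = T \left(-4 + 2 I\right)$)
$X{\left(K,N \right)} = 16 - 8 K$ ($X{\left(K,N \right)} = 2 \left(-4\right) \left(-2 + K\right) = 16 - 8 K$)
$S{\left(B \right)} = - B^{2}$ ($S{\left(B \right)} = B B \left(-1\right) = B \left(- B\right) = - B^{2}$)
$\left(-4 + S{\left(X{\left(0,0 \right)} \right)}\right)^{2} = \left(-4 - \left(16 - 0\right)^{2}\right)^{2} = \left(-4 - \left(16 + 0\right)^{2}\right)^{2} = \left(-4 - 16^{2}\right)^{2} = \left(-4 - 256\right)^{2} = \left(-260\right)^{2} = 67600$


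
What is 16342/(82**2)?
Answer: 8171/3362 ≈ 2.4304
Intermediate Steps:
16342/(82**2) = 16342/6724 = 16342*(1/6724) = 8171/3362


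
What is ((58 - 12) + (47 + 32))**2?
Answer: 15625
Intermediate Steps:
((58 - 12) + (47 + 32))**2 = (46 + 79)**2 = 125**2 = 15625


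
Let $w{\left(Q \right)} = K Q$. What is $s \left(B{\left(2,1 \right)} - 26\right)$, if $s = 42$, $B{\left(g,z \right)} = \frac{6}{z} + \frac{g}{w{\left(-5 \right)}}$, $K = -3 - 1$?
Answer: $- \frac{4179}{5} \approx -835.8$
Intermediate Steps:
$K = -4$
$w{\left(Q \right)} = - 4 Q$
$B{\left(g,z \right)} = \frac{6}{z} + \frac{g}{20}$ ($B{\left(g,z \right)} = \frac{6}{z} + \frac{g}{\left(-4\right) \left(-5\right)} = \frac{6}{z} + \frac{g}{20}$)
$s \left(B{\left(2,1 \right)} - 26\right) = 42 \left(\left(\frac{6}{1} + \frac{1}{20} \cdot 2\right) - 26\right) = 42 \left(\left(6 \cdot 1 + \frac{1}{10}\right) - 26\right) = 42 \left(\left(6 + \frac{1}{10}\right) - 26\right) = 42 \left(\frac{61}{10} - 26\right) = 42 \left(- \frac{199}{10}\right) = - \frac{4179}{5}$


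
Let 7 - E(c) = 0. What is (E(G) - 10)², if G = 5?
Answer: 9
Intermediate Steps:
E(c) = 7 (E(c) = 7 - 1*0 = 7 + 0 = 7)
(E(G) - 10)² = (7 - 10)² = (-3)² = 9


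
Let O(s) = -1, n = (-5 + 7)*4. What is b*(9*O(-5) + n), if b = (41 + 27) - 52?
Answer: -16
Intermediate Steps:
n = 8 (n = 2*4 = 8)
b = 16 (b = 68 - 52 = 16)
b*(9*O(-5) + n) = 16*(9*(-1) + 8) = 16*(-9 + 8) = 16*(-1) = -16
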